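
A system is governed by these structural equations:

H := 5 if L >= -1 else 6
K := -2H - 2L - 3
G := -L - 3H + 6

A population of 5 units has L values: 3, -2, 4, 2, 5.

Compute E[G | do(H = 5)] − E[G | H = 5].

The intervention sets H=5 in all 5 units regardless of L. Recomputing G per unit gives -12, -7, -13, -11, -14; average -11.4.
E[G|H=5] averages over only the 4 units with H=5 (L = 3, 4, 2, 5): G = -12, -13, -11, -14, mean -12.5.
Difference = -11.4 − (-12.5) = 1.1.

1.1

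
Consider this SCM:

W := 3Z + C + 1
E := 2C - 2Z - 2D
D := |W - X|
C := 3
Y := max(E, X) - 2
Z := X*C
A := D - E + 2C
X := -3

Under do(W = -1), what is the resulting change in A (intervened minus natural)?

do(W=-1) replaces the equation W := 3Z + C + 1 with the constant W = -1.
Z = X*C  [with X=-3, C=3]  = -9
D = |W - X|  [with W=-1, X=-3]  = 2
E = 2C - 2Z - 2D  [with C=3, Z=-9, D=2]  = 20
A = D - E + 2C  [with D=2, E=20, C=3]  = -12
Without intervention: Z = X*C  [with X=-3, C=3]  = -9; W = 3Z + C + 1  [with Z=-9, C=3]  = -23; D = |W - X|  [with W=-23, X=-3]  = 20; E = 2C - 2Z - 2D  [with C=3, Z=-9, D=20]  = -16; A = D - E + 2C  [with D=20, E=-16, C=3]  = 42.
Change = -12 − 42 = -54.

-54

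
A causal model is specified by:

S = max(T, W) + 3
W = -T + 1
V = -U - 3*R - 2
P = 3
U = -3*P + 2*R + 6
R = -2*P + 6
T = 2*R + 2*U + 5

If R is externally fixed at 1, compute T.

5

Under do(R=1), the mechanism R = -2*P + 6 is discarded; R is fixed at 1.
U = -3*P + 2*R + 6  [with P=3, R=1]  = -1
T = 2*R + 2*U + 5  [with R=1, U=-1]  = 5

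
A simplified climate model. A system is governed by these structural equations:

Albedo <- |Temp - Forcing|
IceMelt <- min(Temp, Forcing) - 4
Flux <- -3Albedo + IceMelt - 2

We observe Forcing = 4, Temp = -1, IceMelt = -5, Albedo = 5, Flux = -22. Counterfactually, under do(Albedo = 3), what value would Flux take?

Intervening sets Albedo = 3 and removes its equation (Albedo <- |Temp - Forcing|).
IceMelt = min(Temp, Forcing) - 4  [with Temp=-1, Forcing=4]  = -5
Flux = -3Albedo + IceMelt - 2  [with Albedo=3, IceMelt=-5]  = -16

-16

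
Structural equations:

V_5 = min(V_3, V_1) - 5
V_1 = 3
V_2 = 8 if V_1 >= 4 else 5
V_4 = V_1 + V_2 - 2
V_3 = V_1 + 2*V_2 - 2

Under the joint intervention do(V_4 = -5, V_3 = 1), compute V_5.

-4

The joint intervention fixes V_4 = -5, V_3 = 1, removing each variable's own equation.
V_5 = min(V_3, V_1) - 5  [with V_3=1, V_1=3]  = -4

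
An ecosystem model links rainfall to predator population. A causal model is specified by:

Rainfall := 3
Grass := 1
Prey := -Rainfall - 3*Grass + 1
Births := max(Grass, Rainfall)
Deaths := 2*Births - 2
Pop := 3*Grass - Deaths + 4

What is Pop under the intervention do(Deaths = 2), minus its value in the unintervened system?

The intervention breaks the incoming arrows to Deaths: Deaths := 2*Births - 2 no longer applies, and Deaths = 2.
Pop = 3*Grass - Deaths + 4  [with Grass=1, Deaths=2]  = 5
Without intervention: Births = max(Grass, Rainfall)  [with Grass=1, Rainfall=3]  = 3; Deaths = 2*Births - 2  [with Births=3]  = 4; Pop = 3*Grass - Deaths + 4  [with Grass=1, Deaths=4]  = 3.
Change = 5 − 3 = 2.

2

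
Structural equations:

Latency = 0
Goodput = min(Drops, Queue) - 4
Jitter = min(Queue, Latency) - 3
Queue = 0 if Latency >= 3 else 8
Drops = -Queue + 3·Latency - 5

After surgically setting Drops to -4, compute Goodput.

do(Drops=-4) replaces the equation Drops = -Queue + 3·Latency - 5 with the constant Drops = -4.
Queue = 0 if Latency >= 3 else 8  [with Latency=0]  = 8
Goodput = min(Drops, Queue) - 4  [with Drops=-4, Queue=8]  = -8

-8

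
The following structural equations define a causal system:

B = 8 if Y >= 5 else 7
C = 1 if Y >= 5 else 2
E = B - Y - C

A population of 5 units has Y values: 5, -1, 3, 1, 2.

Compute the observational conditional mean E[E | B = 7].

3.75

E[E|B=7] averages over only the 4 units with B=7 (Y = -1, 3, 1, 2): E = 6, 2, 4, 3, mean 3.75.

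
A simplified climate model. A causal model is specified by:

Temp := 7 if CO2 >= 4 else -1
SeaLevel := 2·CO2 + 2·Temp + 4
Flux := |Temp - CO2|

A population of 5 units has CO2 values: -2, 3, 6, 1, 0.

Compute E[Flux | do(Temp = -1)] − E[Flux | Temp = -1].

1

do(Temp=-1) breaks Temp's dependence on CO2. With Temp=-1 fixed, Flux across the units is 1, 4, 7, 2, 1, mean 3.
Observing Temp=-1 restricts to units where Temp's equation naturally yields -1: CO2 ∈ {-2, 3, 1, 0}. In that subpopulation Flux = 1, 4, 2, 1, mean 2.
Difference = 3 − 2 = 1.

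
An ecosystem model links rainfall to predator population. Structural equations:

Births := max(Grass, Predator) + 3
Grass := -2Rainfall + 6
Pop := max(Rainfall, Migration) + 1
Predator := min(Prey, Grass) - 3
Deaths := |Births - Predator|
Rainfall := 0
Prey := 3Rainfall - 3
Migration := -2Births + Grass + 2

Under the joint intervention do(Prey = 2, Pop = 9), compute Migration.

Under do(Prey = 2, Pop = 9), each intervened variable's structural equation is replaced by its fixed value.
Grass = -2Rainfall + 6  [with Rainfall=0]  = 6
Predator = min(Prey, Grass) - 3  [with Prey=2, Grass=6]  = -1
Births = max(Grass, Predator) + 3  [with Grass=6, Predator=-1]  = 9
Migration = -2Births + Grass + 2  [with Births=9, Grass=6]  = -10

-10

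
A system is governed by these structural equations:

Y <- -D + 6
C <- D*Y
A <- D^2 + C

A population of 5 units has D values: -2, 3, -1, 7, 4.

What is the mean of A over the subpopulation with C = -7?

E[A|C=-7] averages over only the 2 units with C=-7 (D = -1, 7): A = -6, 42, mean 18.

18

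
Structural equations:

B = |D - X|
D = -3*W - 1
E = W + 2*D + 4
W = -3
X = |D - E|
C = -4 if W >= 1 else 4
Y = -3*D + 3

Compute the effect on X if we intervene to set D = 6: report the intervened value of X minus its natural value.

Under do(D=6), the mechanism D = -3*W - 1 is discarded; D is fixed at 6.
E = W + 2*D + 4  [with W=-3, D=6]  = 13
X = |D - E|  [with D=6, E=13]  = 7
Without intervention: D = -3*W - 1  [with W=-3]  = 8; E = W + 2*D + 4  [with W=-3, D=8]  = 17; X = |D - E|  [with D=8, E=17]  = 9.
Change = 7 − 9 = -2.

-2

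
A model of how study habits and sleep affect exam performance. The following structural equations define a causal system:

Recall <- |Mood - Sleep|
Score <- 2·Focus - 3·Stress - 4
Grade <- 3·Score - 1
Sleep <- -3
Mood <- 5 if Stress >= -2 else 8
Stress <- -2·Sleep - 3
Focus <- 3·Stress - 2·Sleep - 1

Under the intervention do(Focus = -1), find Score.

The intervention breaks the incoming arrows to Focus: Focus <- 3·Stress - 2·Sleep - 1 no longer applies, and Focus = -1.
Stress = -2·Sleep - 3  [with Sleep=-3]  = 3
Score = 2·Focus - 3·Stress - 4  [with Focus=-1, Stress=3]  = -15

-15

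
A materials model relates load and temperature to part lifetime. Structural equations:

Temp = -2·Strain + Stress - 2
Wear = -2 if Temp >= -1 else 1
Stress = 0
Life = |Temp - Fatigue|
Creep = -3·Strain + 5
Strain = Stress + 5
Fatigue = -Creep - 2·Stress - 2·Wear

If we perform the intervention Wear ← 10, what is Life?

2

Under do(Wear=10), the mechanism Wear = -2 if Temp >= -1 else 1 is discarded; Wear is fixed at 10.
Strain = Stress + 5  [with Stress=0]  = 5
Temp = -2·Strain + Stress - 2  [with Strain=5, Stress=0]  = -12
Creep = -3·Strain + 5  [with Strain=5]  = -10
Fatigue = -Creep - 2·Stress - 2·Wear  [with Creep=-10, Stress=0, Wear=10]  = -10
Life = |Temp - Fatigue|  [with Temp=-12, Fatigue=-10]  = 2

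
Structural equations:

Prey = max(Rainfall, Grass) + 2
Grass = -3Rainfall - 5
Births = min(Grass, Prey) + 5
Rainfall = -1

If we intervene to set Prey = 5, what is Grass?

-2

Under do(Prey=5), the mechanism Prey = max(Rainfall, Grass) + 2 is discarded; Prey is fixed at 5.
Since Grass is not a descendant of the intervened variable, it is unaffected.
Grass = -3Rainfall - 5  [with Rainfall=-1]  = -2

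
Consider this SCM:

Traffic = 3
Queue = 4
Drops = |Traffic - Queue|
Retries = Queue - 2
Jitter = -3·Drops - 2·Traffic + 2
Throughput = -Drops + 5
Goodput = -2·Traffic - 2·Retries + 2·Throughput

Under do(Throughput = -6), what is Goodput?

-22

Intervening sets Throughput = -6 and removes its equation (Throughput = -Drops + 5).
Retries = Queue - 2  [with Queue=4]  = 2
Goodput = -2·Traffic - 2·Retries + 2·Throughput  [with Traffic=3, Retries=2, Throughput=-6]  = -22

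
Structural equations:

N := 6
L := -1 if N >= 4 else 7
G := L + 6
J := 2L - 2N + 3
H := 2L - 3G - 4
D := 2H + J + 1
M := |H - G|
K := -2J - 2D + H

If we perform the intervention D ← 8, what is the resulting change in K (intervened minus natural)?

Intervening sets D = 8 and removes its equation (D := 2H + J + 1).
L = -1 if N >= 4 else 7  [with N=6]  = -1
G = L + 6  [with L=-1]  = 5
J = 2L - 2N + 3  [with L=-1, N=6]  = -11
H = 2L - 3G - 4  [with L=-1, G=5]  = -21
K = -2J - 2D + H  [with J=-11, D=8, H=-21]  = -15
Without intervention: L = -1 if N >= 4 else 7  [with N=6]  = -1; G = L + 6  [with L=-1]  = 5; J = 2L - 2N + 3  [with L=-1, N=6]  = -11; H = 2L - 3G - 4  [with L=-1, G=5]  = -21; D = 2H + J + 1  [with H=-21, J=-11]  = -52; K = -2J - 2D + H  [with J=-11, D=-52, H=-21]  = 105.
Change = -15 − 105 = -120.

-120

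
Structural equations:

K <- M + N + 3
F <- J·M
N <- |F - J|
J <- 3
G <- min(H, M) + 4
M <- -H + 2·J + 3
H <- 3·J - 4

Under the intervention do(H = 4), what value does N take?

do(H=4) replaces the equation H <- 3·J - 4 with the constant H = 4.
M = -H + 2·J + 3  [with H=4, J=3]  = 5
F = J·M  [with J=3, M=5]  = 15
N = |F - J|  [with F=15, J=3]  = 12

12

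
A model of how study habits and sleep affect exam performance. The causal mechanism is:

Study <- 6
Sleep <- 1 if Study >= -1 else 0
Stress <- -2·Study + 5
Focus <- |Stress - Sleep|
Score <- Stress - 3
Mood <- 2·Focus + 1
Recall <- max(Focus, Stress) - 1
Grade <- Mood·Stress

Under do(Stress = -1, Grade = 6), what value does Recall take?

1

Under do(Stress = -1, Grade = 6), each intervened variable's structural equation is replaced by its fixed value.
Sleep = 1 if Study >= -1 else 0  [with Study=6]  = 1
Focus = |Stress - Sleep|  [with Stress=-1, Sleep=1]  = 2
Recall = max(Focus, Stress) - 1  [with Focus=2, Stress=-1]  = 1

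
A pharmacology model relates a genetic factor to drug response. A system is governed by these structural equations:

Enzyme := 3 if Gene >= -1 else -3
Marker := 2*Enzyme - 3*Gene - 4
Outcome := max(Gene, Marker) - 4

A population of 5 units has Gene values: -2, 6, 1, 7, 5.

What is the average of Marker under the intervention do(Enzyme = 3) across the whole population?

-8.2

The intervention sets Enzyme=3 in all 5 units regardless of Gene. Recomputing Marker per unit gives 8, -16, -1, -19, -13; average -8.2.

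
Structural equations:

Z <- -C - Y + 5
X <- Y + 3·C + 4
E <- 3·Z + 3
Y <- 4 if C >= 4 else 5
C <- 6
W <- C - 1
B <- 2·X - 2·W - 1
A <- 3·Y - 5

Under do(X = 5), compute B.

-1

do(X=5) replaces the equation X <- Y + 3·C + 4 with the constant X = 5.
W = C - 1  [with C=6]  = 5
B = 2·X - 2·W - 1  [with X=5, W=5]  = -1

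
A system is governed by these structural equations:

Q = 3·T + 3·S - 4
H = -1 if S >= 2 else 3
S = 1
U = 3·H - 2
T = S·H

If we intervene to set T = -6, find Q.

The intervention breaks the incoming arrows to T: T = S·H no longer applies, and T = -6.
Q = 3·T + 3·S - 4  [with T=-6, S=1]  = -19

-19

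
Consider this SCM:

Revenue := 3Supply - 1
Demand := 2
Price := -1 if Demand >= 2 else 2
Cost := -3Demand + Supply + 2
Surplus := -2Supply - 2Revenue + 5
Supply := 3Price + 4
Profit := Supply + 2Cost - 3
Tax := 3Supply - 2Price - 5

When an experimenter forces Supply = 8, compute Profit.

The intervention breaks the incoming arrows to Supply: Supply := 3Price + 4 no longer applies, and Supply = 8.
Cost = -3Demand + Supply + 2  [with Demand=2, Supply=8]  = 4
Profit = Supply + 2Cost - 3  [with Supply=8, Cost=4]  = 13

13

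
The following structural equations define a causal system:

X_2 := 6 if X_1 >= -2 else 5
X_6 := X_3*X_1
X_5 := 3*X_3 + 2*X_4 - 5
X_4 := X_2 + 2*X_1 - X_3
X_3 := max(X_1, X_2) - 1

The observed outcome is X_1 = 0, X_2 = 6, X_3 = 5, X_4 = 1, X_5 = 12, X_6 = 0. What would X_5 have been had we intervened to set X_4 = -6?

Intervening sets X_4 = -6 and removes its equation (X_4 := X_2 + 2*X_1 - X_3).
X_2 = 6 if X_1 >= -2 else 5  [with X_1=0]  = 6
X_3 = max(X_1, X_2) - 1  [with X_1=0, X_2=6]  = 5
X_5 = 3*X_3 + 2*X_4 - 5  [with X_3=5, X_4=-6]  = -2

-2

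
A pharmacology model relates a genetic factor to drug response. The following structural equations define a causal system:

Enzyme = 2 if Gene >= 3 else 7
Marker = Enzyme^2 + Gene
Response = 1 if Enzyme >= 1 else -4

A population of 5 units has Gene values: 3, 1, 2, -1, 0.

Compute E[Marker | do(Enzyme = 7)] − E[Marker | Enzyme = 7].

0.5

do(Enzyme=7) breaks Enzyme's dependence on Gene. With Enzyme=7 fixed, Marker across the units is 52, 50, 51, 48, 49, mean 50.
Conditioning on Enzyme=7 selects the 4 unit(s) with Gene ∈ {1, 2, -1, 0}. Their Marker values: 50, 51, 48, 49. Mean = 49.5.
Difference = 50 − 49.5 = 0.5.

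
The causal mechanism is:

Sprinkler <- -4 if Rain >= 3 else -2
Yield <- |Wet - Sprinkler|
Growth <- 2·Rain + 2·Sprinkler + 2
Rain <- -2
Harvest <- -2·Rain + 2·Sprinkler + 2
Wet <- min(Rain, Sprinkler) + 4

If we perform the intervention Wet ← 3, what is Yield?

do(Wet=3) replaces the equation Wet <- min(Rain, Sprinkler) + 4 with the constant Wet = 3.
Sprinkler = -4 if Rain >= 3 else -2  [with Rain=-2]  = -2
Yield = |Wet - Sprinkler|  [with Wet=3, Sprinkler=-2]  = 5

5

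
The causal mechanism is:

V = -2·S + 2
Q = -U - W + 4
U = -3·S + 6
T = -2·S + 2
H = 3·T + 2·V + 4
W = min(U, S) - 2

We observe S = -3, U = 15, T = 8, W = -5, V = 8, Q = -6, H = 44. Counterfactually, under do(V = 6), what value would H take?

40

Under do(V=6), the mechanism V = -2·S + 2 is discarded; V is fixed at 6.
T = -2·S + 2  [with S=-3]  = 8
H = 3·T + 2·V + 4  [with T=8, V=6]  = 40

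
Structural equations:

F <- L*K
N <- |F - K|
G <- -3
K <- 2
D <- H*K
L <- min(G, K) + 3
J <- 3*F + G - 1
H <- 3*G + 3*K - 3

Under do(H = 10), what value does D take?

20

The intervention breaks the incoming arrows to H: H <- 3*G + 3*K - 3 no longer applies, and H = 10.
D = H*K  [with H=10, K=2]  = 20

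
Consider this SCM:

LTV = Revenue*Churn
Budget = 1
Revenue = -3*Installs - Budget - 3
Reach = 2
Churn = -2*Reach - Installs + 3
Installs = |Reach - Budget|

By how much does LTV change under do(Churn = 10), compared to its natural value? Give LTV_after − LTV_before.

-84

Under do(Churn=10), the mechanism Churn = -2*Reach - Installs + 3 is discarded; Churn is fixed at 10.
Installs = |Reach - Budget|  [with Reach=2, Budget=1]  = 1
Revenue = -3*Installs - Budget - 3  [with Installs=1, Budget=1]  = -7
LTV = Revenue*Churn  [with Revenue=-7, Churn=10]  = -70
Without intervention: Installs = |Reach - Budget|  [with Reach=2, Budget=1]  = 1; Churn = -2*Reach - Installs + 3  [with Reach=2, Installs=1]  = -2; Revenue = -3*Installs - Budget - 3  [with Installs=1, Budget=1]  = -7; LTV = Revenue*Churn  [with Revenue=-7, Churn=-2]  = 14.
Change = -70 − 14 = -84.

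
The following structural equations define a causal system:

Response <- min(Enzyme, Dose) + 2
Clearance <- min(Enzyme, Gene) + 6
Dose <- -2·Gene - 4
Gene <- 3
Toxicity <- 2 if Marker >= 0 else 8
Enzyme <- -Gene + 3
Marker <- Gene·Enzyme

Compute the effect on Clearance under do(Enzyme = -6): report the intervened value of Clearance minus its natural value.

-6

The intervention breaks the incoming arrows to Enzyme: Enzyme <- -Gene + 3 no longer applies, and Enzyme = -6.
Clearance = min(Enzyme, Gene) + 6  [with Enzyme=-6, Gene=3]  = 0
Without intervention: Enzyme = -Gene + 3  [with Gene=3]  = 0; Clearance = min(Enzyme, Gene) + 6  [with Enzyme=0, Gene=3]  = 6.
Change = 0 − 6 = -6.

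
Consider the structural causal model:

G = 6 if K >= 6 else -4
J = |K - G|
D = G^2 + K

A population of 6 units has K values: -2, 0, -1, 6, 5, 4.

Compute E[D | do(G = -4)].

The intervention sets G=-4 in all 6 units regardless of K. Recomputing D per unit gives 14, 16, 15, 22, 21, 20; average 18.

18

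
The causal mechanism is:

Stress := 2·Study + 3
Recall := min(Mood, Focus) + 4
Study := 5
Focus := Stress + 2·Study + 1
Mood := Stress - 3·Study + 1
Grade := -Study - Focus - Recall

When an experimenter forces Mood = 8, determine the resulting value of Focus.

24

Under do(Mood=8), the mechanism Mood := Stress - 3·Study + 1 is discarded; Mood is fixed at 8.
Since Focus is not a descendant of the intervened variable, it is unaffected.
Stress = 2·Study + 3  [with Study=5]  = 13
Focus = Stress + 2·Study + 1  [with Stress=13, Study=5]  = 24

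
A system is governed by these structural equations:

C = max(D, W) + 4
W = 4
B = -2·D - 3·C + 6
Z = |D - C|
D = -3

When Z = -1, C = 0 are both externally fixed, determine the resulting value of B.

12

Under do(Z = -1, C = 0), each intervened variable's structural equation is replaced by its fixed value.
B = -2·D - 3·C + 6  [with D=-3, C=0]  = 12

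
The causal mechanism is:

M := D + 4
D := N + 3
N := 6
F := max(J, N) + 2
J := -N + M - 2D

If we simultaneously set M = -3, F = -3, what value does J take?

-27

The joint intervention fixes M = -3, F = -3, removing each variable's own equation.
D = N + 3  [with N=6]  = 9
J = -N + M - 2D  [with N=6, M=-3, D=9]  = -27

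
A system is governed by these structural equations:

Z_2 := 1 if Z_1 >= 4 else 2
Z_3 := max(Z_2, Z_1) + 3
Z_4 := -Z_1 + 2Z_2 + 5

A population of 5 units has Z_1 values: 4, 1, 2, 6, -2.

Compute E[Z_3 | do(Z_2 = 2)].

Under do(Z_2=2), Z_2's equation is replaced by Z_2=2 for every unit. Per-unit Z_3: 7, 5, 5, 9, 5. Mean = 6.2.

6.2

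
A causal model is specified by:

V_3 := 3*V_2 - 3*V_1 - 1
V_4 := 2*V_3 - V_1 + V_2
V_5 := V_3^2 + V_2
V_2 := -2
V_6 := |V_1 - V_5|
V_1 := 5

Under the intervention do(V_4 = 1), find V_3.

Under do(V_4=1), the mechanism V_4 := 2*V_3 - V_1 + V_2 is discarded; V_4 is fixed at 1.
Since V_3 is not a descendant of the intervened variable, it is unaffected.
V_3 = 3*V_2 - 3*V_1 - 1  [with V_2=-2, V_1=5]  = -22

-22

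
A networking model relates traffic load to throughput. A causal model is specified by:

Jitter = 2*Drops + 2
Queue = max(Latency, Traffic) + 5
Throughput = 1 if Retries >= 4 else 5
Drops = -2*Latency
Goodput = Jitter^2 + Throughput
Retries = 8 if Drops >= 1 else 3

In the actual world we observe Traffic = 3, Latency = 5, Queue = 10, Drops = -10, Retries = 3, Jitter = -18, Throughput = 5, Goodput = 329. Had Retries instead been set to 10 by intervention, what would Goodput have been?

do(Retries=10) replaces the equation Retries = 8 if Drops >= 1 else 3 with the constant Retries = 10.
Drops = -2*Latency  [with Latency=5]  = -10
Jitter = 2*Drops + 2  [with Drops=-10]  = -18
Throughput = 1 if Retries >= 4 else 5  [with Retries=10]  = 1
Goodput = Jitter^2 + Throughput  [with Jitter=-18, Throughput=1]  = 325

325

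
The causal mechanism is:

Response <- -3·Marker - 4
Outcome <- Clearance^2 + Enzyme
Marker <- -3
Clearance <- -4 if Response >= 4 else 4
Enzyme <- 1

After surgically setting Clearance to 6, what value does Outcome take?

Intervening sets Clearance = 6 and removes its equation (Clearance <- -4 if Response >= 4 else 4).
Outcome = Clearance^2 + Enzyme  [with Clearance=6, Enzyme=1]  = 37

37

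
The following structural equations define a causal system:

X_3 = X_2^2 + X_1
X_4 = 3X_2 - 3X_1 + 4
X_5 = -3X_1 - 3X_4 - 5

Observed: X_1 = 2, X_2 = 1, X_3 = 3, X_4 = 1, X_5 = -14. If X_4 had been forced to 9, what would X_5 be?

-38

Intervening sets X_4 = 9 and removes its equation (X_4 = 3X_2 - 3X_1 + 4).
X_5 = -3X_1 - 3X_4 - 5  [with X_1=2, X_4=9]  = -38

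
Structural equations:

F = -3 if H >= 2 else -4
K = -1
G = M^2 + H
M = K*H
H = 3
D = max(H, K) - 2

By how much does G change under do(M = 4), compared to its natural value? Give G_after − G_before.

7

Intervening sets M = 4 and removes its equation (M = K*H).
G = M^2 + H  [with M=4, H=3]  = 19
Without intervention: M = K*H  [with K=-1, H=3]  = -3; G = M^2 + H  [with M=-3, H=3]  = 12.
Change = 19 − 12 = 7.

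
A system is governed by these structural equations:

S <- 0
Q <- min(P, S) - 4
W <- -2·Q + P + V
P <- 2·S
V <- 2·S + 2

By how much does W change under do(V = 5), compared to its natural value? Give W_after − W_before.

3

do(V=5) replaces the equation V <- 2·S + 2 with the constant V = 5.
P = 2·S  [with S=0]  = 0
Q = min(P, S) - 4  [with P=0, S=0]  = -4
W = -2·Q + P + V  [with Q=-4, P=0, V=5]  = 13
Without intervention: V = 2·S + 2  [with S=0]  = 2; P = 2·S  [with S=0]  = 0; Q = min(P, S) - 4  [with P=0, S=0]  = -4; W = -2·Q + P + V  [with Q=-4, P=0, V=2]  = 10.
Change = 13 − 10 = 3.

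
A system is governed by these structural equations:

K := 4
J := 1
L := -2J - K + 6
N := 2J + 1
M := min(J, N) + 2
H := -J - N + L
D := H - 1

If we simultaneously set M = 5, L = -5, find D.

-10

The joint intervention fixes M = 5, L = -5, removing each variable's own equation.
N = 2J + 1  [with J=1]  = 3
H = -J - N + L  [with J=1, N=3, L=-5]  = -9
D = H - 1  [with H=-9]  = -10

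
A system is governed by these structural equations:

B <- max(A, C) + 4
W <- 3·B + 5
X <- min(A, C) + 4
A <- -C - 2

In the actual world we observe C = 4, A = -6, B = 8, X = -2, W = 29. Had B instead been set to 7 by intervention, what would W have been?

26

do(B=7) replaces the equation B <- max(A, C) + 4 with the constant B = 7.
W = 3·B + 5  [with B=7]  = 26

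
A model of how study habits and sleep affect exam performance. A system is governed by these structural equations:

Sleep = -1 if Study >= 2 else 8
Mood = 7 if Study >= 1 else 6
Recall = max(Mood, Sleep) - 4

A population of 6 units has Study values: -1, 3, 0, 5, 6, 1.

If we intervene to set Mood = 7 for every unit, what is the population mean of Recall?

3.5

The intervention sets Mood=7 in all 6 units regardless of Study. Recomputing Recall per unit gives 4, 3, 4, 3, 3, 4; average 3.5.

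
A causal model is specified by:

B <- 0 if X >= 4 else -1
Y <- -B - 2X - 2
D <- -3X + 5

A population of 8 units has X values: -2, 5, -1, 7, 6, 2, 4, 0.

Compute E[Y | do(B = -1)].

Every unit gets B=-1 under the intervention. Y values become 3, -11, 1, -15, -13, -5, -9, -1; E[Y|do(B=-1)] = -6.25.

-6.25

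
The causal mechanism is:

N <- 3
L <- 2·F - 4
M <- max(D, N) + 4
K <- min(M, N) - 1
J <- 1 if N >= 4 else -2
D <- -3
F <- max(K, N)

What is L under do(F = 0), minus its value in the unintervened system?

The intervention breaks the incoming arrows to F: F <- max(K, N) no longer applies, and F = 0.
L = 2·F - 4  [with F=0]  = -4
Without intervention: M = max(D, N) + 4  [with D=-3, N=3]  = 7; K = min(M, N) - 1  [with M=7, N=3]  = 2; F = max(K, N)  [with K=2, N=3]  = 3; L = 2·F - 4  [with F=3]  = 2.
Change = -4 − 2 = -6.

-6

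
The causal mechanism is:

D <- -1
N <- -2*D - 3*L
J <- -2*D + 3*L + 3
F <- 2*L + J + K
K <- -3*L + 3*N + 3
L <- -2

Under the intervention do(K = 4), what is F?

Under do(K=4), the mechanism K <- -3*L + 3*N + 3 is discarded; K is fixed at 4.
J = -2*D + 3*L + 3  [with D=-1, L=-2]  = -1
F = 2*L + J + K  [with L=-2, J=-1, K=4]  = -1

-1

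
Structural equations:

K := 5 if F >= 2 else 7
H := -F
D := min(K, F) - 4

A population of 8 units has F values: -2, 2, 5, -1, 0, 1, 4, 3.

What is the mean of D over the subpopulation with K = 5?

Observing K=5 restricts to units where K's equation naturally yields 5: F ∈ {2, 5, 4, 3}. In that subpopulation D = -2, 1, 0, -1, mean -0.5.

-0.5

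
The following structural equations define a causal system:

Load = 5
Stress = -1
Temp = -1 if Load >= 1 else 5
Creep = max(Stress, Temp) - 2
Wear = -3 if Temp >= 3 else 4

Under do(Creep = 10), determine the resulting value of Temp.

-1

Under do(Creep=10), the mechanism Creep = max(Stress, Temp) - 2 is discarded; Creep is fixed at 10.
Since Temp is not a descendant of the intervened variable, it is unaffected.
Temp = -1 if Load >= 1 else 5  [with Load=5]  = -1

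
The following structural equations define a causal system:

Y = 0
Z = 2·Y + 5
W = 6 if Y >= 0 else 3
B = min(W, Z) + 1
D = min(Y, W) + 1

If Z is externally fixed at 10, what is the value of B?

7

Under do(Z=10), the mechanism Z = 2·Y + 5 is discarded; Z is fixed at 10.
W = 6 if Y >= 0 else 3  [with Y=0]  = 6
B = min(W, Z) + 1  [with W=6, Z=10]  = 7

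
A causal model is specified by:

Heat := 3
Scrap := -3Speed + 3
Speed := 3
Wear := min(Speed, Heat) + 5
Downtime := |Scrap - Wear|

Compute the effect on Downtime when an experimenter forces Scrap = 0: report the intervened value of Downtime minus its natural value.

-6

Intervening sets Scrap = 0 and removes its equation (Scrap := -3Speed + 3).
Wear = min(Speed, Heat) + 5  [with Speed=3, Heat=3]  = 8
Downtime = |Scrap - Wear|  [with Scrap=0, Wear=8]  = 8
Without intervention: Wear = min(Speed, Heat) + 5  [with Speed=3, Heat=3]  = 8; Scrap = -3Speed + 3  [with Speed=3]  = -6; Downtime = |Scrap - Wear|  [with Scrap=-6, Wear=8]  = 14.
Change = 8 − 14 = -6.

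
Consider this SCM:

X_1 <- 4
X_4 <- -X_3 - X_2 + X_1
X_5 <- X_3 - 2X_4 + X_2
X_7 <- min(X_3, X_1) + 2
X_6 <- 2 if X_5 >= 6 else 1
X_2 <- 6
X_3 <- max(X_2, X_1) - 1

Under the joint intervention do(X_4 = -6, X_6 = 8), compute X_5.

Setting X_4 = -6, X_6 = 8 by intervention discards those variables' equations.
X_3 = max(X_2, X_1) - 1  [with X_2=6, X_1=4]  = 5
X_5 = X_3 - 2X_4 + X_2  [with X_3=5, X_4=-6, X_2=6]  = 23

23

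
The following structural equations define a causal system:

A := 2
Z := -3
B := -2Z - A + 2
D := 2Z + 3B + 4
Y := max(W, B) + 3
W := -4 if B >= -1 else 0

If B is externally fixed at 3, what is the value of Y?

6

do(B=3) replaces the equation B := -2Z - A + 2 with the constant B = 3.
W = -4 if B >= -1 else 0  [with B=3]  = -4
Y = max(W, B) + 3  [with W=-4, B=3]  = 6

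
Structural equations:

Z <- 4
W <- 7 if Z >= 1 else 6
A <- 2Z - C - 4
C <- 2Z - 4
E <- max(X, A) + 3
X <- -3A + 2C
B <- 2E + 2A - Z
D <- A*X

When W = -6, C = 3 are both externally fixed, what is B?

10

Under do(W = -6, C = 3), each intervened variable's structural equation is replaced by its fixed value.
A = 2Z - C - 4  [with Z=4, C=3]  = 1
X = -3A + 2C  [with A=1, C=3]  = 3
E = max(X, A) + 3  [with X=3, A=1]  = 6
B = 2E + 2A - Z  [with E=6, A=1, Z=4]  = 10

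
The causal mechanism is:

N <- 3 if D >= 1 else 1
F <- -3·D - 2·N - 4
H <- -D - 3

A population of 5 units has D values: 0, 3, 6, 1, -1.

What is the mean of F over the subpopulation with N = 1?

-4.5

Conditioning on N=1 selects the 2 unit(s) with D ∈ {0, -1}. Their F values: -6, -3. Mean = -4.5.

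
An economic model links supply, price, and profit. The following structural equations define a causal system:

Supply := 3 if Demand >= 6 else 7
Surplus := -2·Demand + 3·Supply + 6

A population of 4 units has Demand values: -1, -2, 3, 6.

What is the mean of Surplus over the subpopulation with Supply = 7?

Conditioning on Supply=7 selects the 3 unit(s) with Demand ∈ {-1, -2, 3}. Their Surplus values: 29, 31, 21. Mean = 27.

27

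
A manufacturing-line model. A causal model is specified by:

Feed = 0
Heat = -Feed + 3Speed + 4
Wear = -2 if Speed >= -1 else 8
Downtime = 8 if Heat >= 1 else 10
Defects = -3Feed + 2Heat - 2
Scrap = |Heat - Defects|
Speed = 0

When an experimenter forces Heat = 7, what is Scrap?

5

The intervention breaks the incoming arrows to Heat: Heat = -Feed + 3Speed + 4 no longer applies, and Heat = 7.
Defects = -3Feed + 2Heat - 2  [with Feed=0, Heat=7]  = 12
Scrap = |Heat - Defects|  [with Heat=7, Defects=12]  = 5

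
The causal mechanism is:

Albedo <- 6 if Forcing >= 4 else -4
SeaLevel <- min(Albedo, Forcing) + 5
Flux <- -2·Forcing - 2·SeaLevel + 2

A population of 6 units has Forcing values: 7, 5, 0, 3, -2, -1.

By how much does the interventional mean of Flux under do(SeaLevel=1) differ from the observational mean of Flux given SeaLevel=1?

-4

Under do(SeaLevel=1), SeaLevel's equation is replaced by SeaLevel=1 for every unit. Per-unit Flux: -14, -10, 0, -6, 4, 2. Mean = -4.
Observing SeaLevel=1 restricts to units where SeaLevel's equation naturally yields 1: Forcing ∈ {0, 3, -2, -1}. In that subpopulation Flux = 0, -6, 4, 2, mean 0.
Difference = -4 − 0 = -4.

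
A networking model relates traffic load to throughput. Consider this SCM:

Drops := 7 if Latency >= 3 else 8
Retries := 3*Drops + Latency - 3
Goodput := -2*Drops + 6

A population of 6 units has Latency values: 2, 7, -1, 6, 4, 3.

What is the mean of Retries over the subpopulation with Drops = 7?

Observing Drops=7 restricts to units where Drops's equation naturally yields 7: Latency ∈ {7, 6, 4, 3}. In that subpopulation Retries = 25, 24, 22, 21, mean 23.

23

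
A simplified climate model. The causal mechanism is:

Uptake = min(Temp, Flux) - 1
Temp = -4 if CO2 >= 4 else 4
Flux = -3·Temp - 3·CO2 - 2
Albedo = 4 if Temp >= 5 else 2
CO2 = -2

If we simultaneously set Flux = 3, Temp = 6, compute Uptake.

2

The joint intervention fixes Flux = 3, Temp = 6, removing each variable's own equation.
Uptake = min(Temp, Flux) - 1  [with Temp=6, Flux=3]  = 2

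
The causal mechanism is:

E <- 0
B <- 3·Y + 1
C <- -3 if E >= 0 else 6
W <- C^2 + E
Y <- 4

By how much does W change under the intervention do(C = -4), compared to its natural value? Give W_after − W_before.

The intervention breaks the incoming arrows to C: C <- -3 if E >= 0 else 6 no longer applies, and C = -4.
W = C^2 + E  [with C=-4, E=0]  = 16
Without intervention: C = -3 if E >= 0 else 6  [with E=0]  = -3; W = C^2 + E  [with C=-3, E=0]  = 9.
Change = 16 − 9 = 7.

7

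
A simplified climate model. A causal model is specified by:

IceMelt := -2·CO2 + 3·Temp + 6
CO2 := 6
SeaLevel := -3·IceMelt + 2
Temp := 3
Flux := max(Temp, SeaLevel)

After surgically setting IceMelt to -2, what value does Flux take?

do(IceMelt=-2) replaces the equation IceMelt := -2·CO2 + 3·Temp + 6 with the constant IceMelt = -2.
SeaLevel = -3·IceMelt + 2  [with IceMelt=-2]  = 8
Flux = max(Temp, SeaLevel)  [with Temp=3, SeaLevel=8]  = 8

8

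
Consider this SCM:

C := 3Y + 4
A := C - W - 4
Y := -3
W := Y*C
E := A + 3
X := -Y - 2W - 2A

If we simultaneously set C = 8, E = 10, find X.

-5

Setting C = 8, E = 10 by intervention discards those variables' equations.
W = Y*C  [with Y=-3, C=8]  = -24
A = C - W - 4  [with C=8, W=-24]  = 28
X = -Y - 2W - 2A  [with Y=-3, W=-24, A=28]  = -5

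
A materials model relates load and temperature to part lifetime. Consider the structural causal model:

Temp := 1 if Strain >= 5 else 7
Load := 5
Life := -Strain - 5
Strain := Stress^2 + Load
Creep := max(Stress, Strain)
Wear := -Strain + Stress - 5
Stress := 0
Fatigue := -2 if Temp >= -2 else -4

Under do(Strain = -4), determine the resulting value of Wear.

The intervention breaks the incoming arrows to Strain: Strain := Stress^2 + Load no longer applies, and Strain = -4.
Wear = -Strain + Stress - 5  [with Strain=-4, Stress=0]  = -1

-1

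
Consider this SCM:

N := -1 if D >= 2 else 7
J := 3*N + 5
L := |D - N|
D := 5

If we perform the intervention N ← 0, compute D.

Under do(N=0), the mechanism N := -1 if D >= 2 else 7 is discarded; N is fixed at 0.
D is not downstream of the intervention, so its value is determined by the original equations.

5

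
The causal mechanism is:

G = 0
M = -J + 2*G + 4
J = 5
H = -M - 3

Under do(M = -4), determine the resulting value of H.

1

The intervention breaks the incoming arrows to M: M = -J + 2*G + 4 no longer applies, and M = -4.
H = -M - 3  [with M=-4]  = 1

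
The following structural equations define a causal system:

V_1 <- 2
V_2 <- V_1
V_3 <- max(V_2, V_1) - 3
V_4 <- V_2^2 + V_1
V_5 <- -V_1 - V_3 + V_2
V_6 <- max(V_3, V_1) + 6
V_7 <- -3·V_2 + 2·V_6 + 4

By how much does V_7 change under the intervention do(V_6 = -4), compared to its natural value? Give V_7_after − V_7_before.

-24

Intervening sets V_6 = -4 and removes its equation (V_6 <- max(V_3, V_1) + 6).
V_2 = V_1  [with V_1=2]  = 2
V_7 = -3·V_2 + 2·V_6 + 4  [with V_2=2, V_6=-4]  = -10
Without intervention: V_2 = V_1  [with V_1=2]  = 2; V_3 = max(V_2, V_1) - 3  [with V_2=2, V_1=2]  = -1; V_6 = max(V_3, V_1) + 6  [with V_3=-1, V_1=2]  = 8; V_7 = -3·V_2 + 2·V_6 + 4  [with V_2=2, V_6=8]  = 14.
Change = -10 − 14 = -24.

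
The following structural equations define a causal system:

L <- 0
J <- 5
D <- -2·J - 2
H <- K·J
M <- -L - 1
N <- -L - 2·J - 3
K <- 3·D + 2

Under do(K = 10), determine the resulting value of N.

do(K=10) replaces the equation K <- 3·D + 2 with the constant K = 10.
Since N is not a descendant of the intervened variable, it is unaffected.
N = -L - 2·J - 3  [with L=0, J=5]  = -13

-13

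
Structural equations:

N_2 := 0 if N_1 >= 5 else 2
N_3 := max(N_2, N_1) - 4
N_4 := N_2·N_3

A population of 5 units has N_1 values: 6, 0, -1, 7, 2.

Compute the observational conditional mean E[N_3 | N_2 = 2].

-2

Conditioning on N_2=2 selects the 3 unit(s) with N_1 ∈ {0, -1, 2}. Their N_3 values: -2, -2, -2. Mean = -2.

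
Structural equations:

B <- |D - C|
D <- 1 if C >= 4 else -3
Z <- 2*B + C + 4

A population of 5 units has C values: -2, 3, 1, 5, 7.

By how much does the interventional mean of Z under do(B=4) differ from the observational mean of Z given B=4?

do(B=4) breaks B's dependence on C. With B=4 fixed, Z across the units is 10, 15, 13, 17, 19, mean 14.8.
Conditioning on B=4 selects the 2 unit(s) with C ∈ {1, 5}. Their Z values: 13, 17. Mean = 15.
Difference = 14.8 − 15 = -0.2.

-0.2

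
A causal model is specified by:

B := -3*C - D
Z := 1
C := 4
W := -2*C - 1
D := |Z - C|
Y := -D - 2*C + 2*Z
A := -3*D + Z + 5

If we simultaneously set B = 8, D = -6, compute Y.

0

Under do(B = 8, D = -6), each intervened variable's structural equation is replaced by its fixed value.
Y = -D - 2*C + 2*Z  [with D=-6, C=4, Z=1]  = 0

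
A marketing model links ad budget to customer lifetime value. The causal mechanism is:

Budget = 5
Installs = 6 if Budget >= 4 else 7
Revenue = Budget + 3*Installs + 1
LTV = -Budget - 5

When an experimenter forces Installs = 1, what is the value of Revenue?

The intervention breaks the incoming arrows to Installs: Installs = 6 if Budget >= 4 else 7 no longer applies, and Installs = 1.
Revenue = Budget + 3*Installs + 1  [with Budget=5, Installs=1]  = 9

9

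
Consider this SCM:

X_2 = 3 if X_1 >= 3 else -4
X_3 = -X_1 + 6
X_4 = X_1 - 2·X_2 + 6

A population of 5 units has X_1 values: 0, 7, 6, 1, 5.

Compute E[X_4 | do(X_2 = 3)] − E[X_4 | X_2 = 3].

-2.2

The intervention sets X_2=3 in all 5 units regardless of X_1. Recomputing X_4 per unit gives 0, 7, 6, 1, 5; average 3.8.
Observing X_2=3 restricts to units where X_2's equation naturally yields 3: X_1 ∈ {7, 6, 5}. In that subpopulation X_4 = 7, 6, 5, mean 6.
Difference = 3.8 − 6 = -2.2.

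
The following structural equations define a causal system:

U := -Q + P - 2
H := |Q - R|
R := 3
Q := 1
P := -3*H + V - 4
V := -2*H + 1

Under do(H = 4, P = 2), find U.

Setting H = 4, P = 2 by intervention discards those variables' equations.
U = -Q + P - 2  [with Q=1, P=2]  = -1

-1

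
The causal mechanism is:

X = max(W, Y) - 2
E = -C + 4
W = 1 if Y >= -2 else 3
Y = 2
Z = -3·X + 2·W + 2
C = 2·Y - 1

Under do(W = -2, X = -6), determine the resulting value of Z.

Setting W = -2, X = -6 by intervention discards those variables' equations.
Z = -3·X + 2·W + 2  [with X=-6, W=-2]  = 16

16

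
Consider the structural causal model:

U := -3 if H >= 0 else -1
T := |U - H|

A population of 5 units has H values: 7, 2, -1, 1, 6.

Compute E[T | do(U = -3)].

do(U=-3) breaks U's dependence on H. With U=-3 fixed, T across the units is 10, 5, 2, 4, 9, mean 6.

6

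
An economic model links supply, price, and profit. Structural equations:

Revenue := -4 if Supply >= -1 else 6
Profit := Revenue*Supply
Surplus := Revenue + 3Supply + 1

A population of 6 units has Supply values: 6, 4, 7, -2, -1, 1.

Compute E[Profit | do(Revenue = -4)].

-10

Every unit gets Revenue=-4 under the intervention. Profit values become -24, -16, -28, 8, 4, -4; E[Profit|do(Revenue=-4)] = -10.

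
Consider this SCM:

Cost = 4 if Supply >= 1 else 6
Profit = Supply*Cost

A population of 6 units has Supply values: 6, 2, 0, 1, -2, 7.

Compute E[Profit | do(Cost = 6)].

14

Under do(Cost=6), Cost's equation is replaced by Cost=6 for every unit. Per-unit Profit: 36, 12, 0, 6, -12, 42. Mean = 14.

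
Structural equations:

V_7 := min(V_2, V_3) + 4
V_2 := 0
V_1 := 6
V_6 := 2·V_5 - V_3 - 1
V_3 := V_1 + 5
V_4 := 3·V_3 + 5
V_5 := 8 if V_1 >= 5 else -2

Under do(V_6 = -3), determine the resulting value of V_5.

do(V_6=-3) replaces the equation V_6 := 2·V_5 - V_3 - 1 with the constant V_6 = -3.
Since V_5 is not a descendant of the intervened variable, it is unaffected.
V_5 = 8 if V_1 >= 5 else -2  [with V_1=6]  = 8

8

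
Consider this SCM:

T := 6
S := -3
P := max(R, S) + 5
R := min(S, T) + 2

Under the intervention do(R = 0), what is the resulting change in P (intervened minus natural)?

1

The intervention breaks the incoming arrows to R: R := min(S, T) + 2 no longer applies, and R = 0.
P = max(R, S) + 5  [with R=0, S=-3]  = 5
Without intervention: R = min(S, T) + 2  [with S=-3, T=6]  = -1; P = max(R, S) + 5  [with R=-1, S=-3]  = 4.
Change = 5 − 4 = 1.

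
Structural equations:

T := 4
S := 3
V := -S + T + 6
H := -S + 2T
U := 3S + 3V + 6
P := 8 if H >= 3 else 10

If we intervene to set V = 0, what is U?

15

do(V=0) replaces the equation V := -S + T + 6 with the constant V = 0.
U = 3S + 3V + 6  [with S=3, V=0]  = 15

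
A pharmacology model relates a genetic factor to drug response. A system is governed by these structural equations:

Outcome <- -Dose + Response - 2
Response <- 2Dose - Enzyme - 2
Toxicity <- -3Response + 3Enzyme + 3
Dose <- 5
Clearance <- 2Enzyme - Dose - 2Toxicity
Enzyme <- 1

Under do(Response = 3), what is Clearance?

3

do(Response=3) replaces the equation Response <- 2Dose - Enzyme - 2 with the constant Response = 3.
Toxicity = -3Response + 3Enzyme + 3  [with Response=3, Enzyme=1]  = -3
Clearance = 2Enzyme - Dose - 2Toxicity  [with Enzyme=1, Dose=5, Toxicity=-3]  = 3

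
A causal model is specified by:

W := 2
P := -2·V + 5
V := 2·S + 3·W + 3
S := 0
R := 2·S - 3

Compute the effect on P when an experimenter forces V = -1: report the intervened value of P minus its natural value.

20

do(V=-1) replaces the equation V := 2·S + 3·W + 3 with the constant V = -1.
P = -2·V + 5  [with V=-1]  = 7
Without intervention: V = 2·S + 3·W + 3  [with S=0, W=2]  = 9; P = -2·V + 5  [with V=9]  = -13.
Change = 7 − (-13) = 20.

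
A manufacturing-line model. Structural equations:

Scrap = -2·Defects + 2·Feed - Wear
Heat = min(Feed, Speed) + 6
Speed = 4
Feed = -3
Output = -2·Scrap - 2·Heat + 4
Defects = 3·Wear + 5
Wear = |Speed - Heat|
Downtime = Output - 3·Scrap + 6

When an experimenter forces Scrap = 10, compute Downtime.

Intervening sets Scrap = 10 and removes its equation (Scrap = -2·Defects + 2·Feed - Wear).
Heat = min(Feed, Speed) + 6  [with Feed=-3, Speed=4]  = 3
Output = -2·Scrap - 2·Heat + 4  [with Scrap=10, Heat=3]  = -22
Downtime = Output - 3·Scrap + 6  [with Output=-22, Scrap=10]  = -46

-46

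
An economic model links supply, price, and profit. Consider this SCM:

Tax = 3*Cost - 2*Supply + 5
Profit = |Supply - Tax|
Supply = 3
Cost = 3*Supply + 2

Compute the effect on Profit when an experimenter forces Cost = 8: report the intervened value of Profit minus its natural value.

Under do(Cost=8), the mechanism Cost = 3*Supply + 2 is discarded; Cost is fixed at 8.
Tax = 3*Cost - 2*Supply + 5  [with Cost=8, Supply=3]  = 23
Profit = |Supply - Tax|  [with Supply=3, Tax=23]  = 20
Without intervention: Cost = 3*Supply + 2  [with Supply=3]  = 11; Tax = 3*Cost - 2*Supply + 5  [with Cost=11, Supply=3]  = 32; Profit = |Supply - Tax|  [with Supply=3, Tax=32]  = 29.
Change = 20 − 29 = -9.

-9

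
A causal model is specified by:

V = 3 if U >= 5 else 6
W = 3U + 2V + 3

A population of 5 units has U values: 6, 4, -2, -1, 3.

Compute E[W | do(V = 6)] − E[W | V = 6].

3

Under do(V=6), V's equation is replaced by V=6 for every unit. Per-unit W: 33, 27, 9, 12, 24. Mean = 21.
Conditioning on V=6 selects the 4 unit(s) with U ∈ {4, -2, -1, 3}. Their W values: 27, 9, 12, 24. Mean = 18.
Difference = 21 − 18 = 3.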